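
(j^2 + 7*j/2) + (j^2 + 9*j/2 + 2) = 2*j^2 + 8*j + 2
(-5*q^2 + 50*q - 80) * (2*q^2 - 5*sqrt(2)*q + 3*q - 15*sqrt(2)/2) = -10*q^4 + 25*sqrt(2)*q^3 + 85*q^3 - 425*sqrt(2)*q^2/2 - 10*q^2 - 240*q + 25*sqrt(2)*q + 600*sqrt(2)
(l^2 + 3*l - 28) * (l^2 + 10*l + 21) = l^4 + 13*l^3 + 23*l^2 - 217*l - 588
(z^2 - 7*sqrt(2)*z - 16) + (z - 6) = z^2 - 7*sqrt(2)*z + z - 22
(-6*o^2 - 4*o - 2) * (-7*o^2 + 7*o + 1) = 42*o^4 - 14*o^3 - 20*o^2 - 18*o - 2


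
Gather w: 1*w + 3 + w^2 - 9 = w^2 + w - 6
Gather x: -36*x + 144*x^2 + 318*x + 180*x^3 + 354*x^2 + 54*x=180*x^3 + 498*x^2 + 336*x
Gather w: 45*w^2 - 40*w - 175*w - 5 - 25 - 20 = 45*w^2 - 215*w - 50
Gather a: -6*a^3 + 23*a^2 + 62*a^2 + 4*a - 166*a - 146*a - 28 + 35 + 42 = -6*a^3 + 85*a^2 - 308*a + 49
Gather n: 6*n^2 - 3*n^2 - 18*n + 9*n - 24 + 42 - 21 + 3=3*n^2 - 9*n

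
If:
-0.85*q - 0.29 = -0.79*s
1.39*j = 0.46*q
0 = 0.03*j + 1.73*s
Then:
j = -0.11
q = -0.34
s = 0.00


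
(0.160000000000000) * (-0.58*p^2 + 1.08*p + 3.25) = -0.0928*p^2 + 0.1728*p + 0.52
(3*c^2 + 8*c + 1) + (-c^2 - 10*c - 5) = 2*c^2 - 2*c - 4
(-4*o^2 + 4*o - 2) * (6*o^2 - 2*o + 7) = -24*o^4 + 32*o^3 - 48*o^2 + 32*o - 14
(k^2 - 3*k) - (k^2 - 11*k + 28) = 8*k - 28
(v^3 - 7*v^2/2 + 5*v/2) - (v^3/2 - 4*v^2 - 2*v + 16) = v^3/2 + v^2/2 + 9*v/2 - 16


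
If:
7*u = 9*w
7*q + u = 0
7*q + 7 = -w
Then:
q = -9/2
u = 63/2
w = 49/2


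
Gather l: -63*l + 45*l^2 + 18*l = 45*l^2 - 45*l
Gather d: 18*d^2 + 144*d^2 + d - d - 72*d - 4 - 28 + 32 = 162*d^2 - 72*d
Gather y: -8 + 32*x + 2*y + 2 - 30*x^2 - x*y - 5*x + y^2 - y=-30*x^2 + 27*x + y^2 + y*(1 - x) - 6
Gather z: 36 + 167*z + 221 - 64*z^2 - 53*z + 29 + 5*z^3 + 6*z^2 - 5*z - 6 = 5*z^3 - 58*z^2 + 109*z + 280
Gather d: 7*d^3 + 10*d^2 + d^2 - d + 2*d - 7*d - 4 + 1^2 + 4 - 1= 7*d^3 + 11*d^2 - 6*d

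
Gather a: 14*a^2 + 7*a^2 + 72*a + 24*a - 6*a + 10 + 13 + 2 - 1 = 21*a^2 + 90*a + 24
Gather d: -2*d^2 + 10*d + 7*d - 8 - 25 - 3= -2*d^2 + 17*d - 36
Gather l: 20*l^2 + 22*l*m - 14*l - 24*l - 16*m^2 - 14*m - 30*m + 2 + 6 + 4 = 20*l^2 + l*(22*m - 38) - 16*m^2 - 44*m + 12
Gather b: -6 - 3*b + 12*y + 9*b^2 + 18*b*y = 9*b^2 + b*(18*y - 3) + 12*y - 6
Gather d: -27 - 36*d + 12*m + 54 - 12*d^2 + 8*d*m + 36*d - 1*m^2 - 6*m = -12*d^2 + 8*d*m - m^2 + 6*m + 27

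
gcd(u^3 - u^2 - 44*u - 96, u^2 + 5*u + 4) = u + 4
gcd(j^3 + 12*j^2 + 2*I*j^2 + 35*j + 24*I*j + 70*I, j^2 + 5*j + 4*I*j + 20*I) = j + 5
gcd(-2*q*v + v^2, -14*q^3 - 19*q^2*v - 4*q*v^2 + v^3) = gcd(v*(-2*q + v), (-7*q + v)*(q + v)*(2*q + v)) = 1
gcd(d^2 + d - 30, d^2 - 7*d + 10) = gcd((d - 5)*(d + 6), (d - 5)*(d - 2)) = d - 5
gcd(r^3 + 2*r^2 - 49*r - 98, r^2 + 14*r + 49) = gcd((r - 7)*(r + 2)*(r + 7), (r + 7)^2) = r + 7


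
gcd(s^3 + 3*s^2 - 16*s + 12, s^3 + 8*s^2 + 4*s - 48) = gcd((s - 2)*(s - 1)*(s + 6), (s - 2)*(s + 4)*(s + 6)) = s^2 + 4*s - 12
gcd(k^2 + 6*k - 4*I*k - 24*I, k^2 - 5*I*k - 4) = k - 4*I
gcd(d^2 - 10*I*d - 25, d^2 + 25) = d - 5*I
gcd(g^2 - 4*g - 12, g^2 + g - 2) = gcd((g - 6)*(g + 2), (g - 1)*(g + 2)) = g + 2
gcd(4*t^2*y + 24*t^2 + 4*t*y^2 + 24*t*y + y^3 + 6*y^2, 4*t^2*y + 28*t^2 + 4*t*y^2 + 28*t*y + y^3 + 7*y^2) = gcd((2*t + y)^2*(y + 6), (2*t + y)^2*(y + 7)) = 4*t^2 + 4*t*y + y^2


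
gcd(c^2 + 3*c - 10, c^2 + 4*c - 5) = c + 5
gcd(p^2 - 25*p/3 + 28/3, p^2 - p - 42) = p - 7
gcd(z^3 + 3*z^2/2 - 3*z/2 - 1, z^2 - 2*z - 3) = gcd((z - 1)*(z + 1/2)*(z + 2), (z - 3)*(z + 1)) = 1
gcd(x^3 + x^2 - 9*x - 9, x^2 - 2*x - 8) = 1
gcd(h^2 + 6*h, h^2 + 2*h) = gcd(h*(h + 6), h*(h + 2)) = h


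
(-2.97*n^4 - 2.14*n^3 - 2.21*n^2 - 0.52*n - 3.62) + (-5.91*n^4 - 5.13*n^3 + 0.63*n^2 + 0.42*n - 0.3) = -8.88*n^4 - 7.27*n^3 - 1.58*n^2 - 0.1*n - 3.92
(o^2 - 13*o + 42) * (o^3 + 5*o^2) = o^5 - 8*o^4 - 23*o^3 + 210*o^2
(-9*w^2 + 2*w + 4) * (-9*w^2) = 81*w^4 - 18*w^3 - 36*w^2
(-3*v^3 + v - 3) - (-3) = -3*v^3 + v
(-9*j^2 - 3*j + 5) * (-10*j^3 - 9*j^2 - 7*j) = 90*j^5 + 111*j^4 + 40*j^3 - 24*j^2 - 35*j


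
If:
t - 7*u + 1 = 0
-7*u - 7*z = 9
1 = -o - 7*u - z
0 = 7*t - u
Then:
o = -33/56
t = 1/48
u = 7/48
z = -481/336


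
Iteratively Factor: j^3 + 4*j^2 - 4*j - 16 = (j + 4)*(j^2 - 4) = (j + 2)*(j + 4)*(j - 2)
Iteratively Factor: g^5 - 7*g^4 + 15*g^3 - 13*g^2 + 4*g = (g)*(g^4 - 7*g^3 + 15*g^2 - 13*g + 4) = g*(g - 1)*(g^3 - 6*g^2 + 9*g - 4) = g*(g - 1)^2*(g^2 - 5*g + 4) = g*(g - 4)*(g - 1)^2*(g - 1)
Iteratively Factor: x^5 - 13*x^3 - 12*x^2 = (x)*(x^4 - 13*x^2 - 12*x) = x^2*(x^3 - 13*x - 12) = x^2*(x + 1)*(x^2 - x - 12) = x^2*(x - 4)*(x + 1)*(x + 3)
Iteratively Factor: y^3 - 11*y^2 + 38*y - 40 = (y - 5)*(y^2 - 6*y + 8) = (y - 5)*(y - 2)*(y - 4)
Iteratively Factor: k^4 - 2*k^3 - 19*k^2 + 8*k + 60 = (k + 3)*(k^3 - 5*k^2 - 4*k + 20) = (k - 2)*(k + 3)*(k^2 - 3*k - 10) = (k - 5)*(k - 2)*(k + 3)*(k + 2)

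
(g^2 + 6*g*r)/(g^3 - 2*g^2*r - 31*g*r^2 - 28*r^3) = g*(-g - 6*r)/(-g^3 + 2*g^2*r + 31*g*r^2 + 28*r^3)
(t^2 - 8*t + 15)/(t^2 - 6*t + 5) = (t - 3)/(t - 1)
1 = 1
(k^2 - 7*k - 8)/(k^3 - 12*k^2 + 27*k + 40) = 1/(k - 5)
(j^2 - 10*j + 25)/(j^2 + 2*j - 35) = (j - 5)/(j + 7)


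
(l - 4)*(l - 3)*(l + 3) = l^3 - 4*l^2 - 9*l + 36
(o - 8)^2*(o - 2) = o^3 - 18*o^2 + 96*o - 128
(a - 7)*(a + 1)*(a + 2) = a^3 - 4*a^2 - 19*a - 14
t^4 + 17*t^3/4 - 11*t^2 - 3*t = t*(t - 2)*(t + 1/4)*(t + 6)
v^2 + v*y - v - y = (v - 1)*(v + y)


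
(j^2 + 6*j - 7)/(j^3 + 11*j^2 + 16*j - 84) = (j - 1)/(j^2 + 4*j - 12)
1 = 1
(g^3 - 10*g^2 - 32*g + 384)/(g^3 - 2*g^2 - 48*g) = (g - 8)/g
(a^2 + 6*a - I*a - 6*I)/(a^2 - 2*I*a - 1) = (a + 6)/(a - I)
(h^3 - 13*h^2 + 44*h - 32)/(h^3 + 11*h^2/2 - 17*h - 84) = 2*(h^2 - 9*h + 8)/(2*h^2 + 19*h + 42)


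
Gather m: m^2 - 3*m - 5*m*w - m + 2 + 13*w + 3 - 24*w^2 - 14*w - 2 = m^2 + m*(-5*w - 4) - 24*w^2 - w + 3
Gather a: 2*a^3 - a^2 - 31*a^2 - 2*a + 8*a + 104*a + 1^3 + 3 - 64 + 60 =2*a^3 - 32*a^2 + 110*a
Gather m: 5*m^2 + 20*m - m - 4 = 5*m^2 + 19*m - 4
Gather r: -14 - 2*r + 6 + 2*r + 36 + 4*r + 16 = 4*r + 44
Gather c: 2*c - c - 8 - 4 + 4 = c - 8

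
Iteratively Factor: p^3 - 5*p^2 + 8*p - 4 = (p - 2)*(p^2 - 3*p + 2) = (p - 2)*(p - 1)*(p - 2)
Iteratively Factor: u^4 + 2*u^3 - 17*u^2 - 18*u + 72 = (u + 3)*(u^3 - u^2 - 14*u + 24) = (u - 3)*(u + 3)*(u^2 + 2*u - 8) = (u - 3)*(u - 2)*(u + 3)*(u + 4)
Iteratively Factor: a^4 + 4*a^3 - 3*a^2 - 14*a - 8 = (a + 1)*(a^3 + 3*a^2 - 6*a - 8) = (a + 1)^2*(a^2 + 2*a - 8) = (a + 1)^2*(a + 4)*(a - 2)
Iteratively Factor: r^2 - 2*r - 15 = (r + 3)*(r - 5)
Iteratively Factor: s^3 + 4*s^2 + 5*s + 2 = (s + 2)*(s^2 + 2*s + 1) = (s + 1)*(s + 2)*(s + 1)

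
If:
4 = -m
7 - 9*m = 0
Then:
No Solution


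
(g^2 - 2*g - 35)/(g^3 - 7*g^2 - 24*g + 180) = (g - 7)/(g^2 - 12*g + 36)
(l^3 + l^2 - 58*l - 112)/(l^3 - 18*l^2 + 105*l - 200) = (l^2 + 9*l + 14)/(l^2 - 10*l + 25)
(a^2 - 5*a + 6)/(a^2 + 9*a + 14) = (a^2 - 5*a + 6)/(a^2 + 9*a + 14)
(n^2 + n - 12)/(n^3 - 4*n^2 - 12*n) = (-n^2 - n + 12)/(n*(-n^2 + 4*n + 12))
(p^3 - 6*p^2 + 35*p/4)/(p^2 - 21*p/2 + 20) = p*(2*p - 7)/(2*(p - 8))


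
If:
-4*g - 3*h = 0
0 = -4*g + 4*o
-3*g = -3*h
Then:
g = 0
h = 0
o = 0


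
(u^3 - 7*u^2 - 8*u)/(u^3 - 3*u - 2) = u*(u - 8)/(u^2 - u - 2)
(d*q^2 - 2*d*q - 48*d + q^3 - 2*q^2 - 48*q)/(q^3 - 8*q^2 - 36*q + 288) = (d + q)/(q - 6)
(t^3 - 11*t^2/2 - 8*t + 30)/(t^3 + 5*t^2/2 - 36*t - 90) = (t - 2)/(t + 6)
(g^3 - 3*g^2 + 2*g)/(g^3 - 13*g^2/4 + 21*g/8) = 8*(g^2 - 3*g + 2)/(8*g^2 - 26*g + 21)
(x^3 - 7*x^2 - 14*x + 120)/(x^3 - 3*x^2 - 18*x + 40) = (x - 6)/(x - 2)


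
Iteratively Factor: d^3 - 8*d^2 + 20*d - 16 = (d - 4)*(d^2 - 4*d + 4) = (d - 4)*(d - 2)*(d - 2)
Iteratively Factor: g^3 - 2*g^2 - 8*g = (g - 4)*(g^2 + 2*g) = g*(g - 4)*(g + 2)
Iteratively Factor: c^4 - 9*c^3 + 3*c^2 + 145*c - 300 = (c - 5)*(c^3 - 4*c^2 - 17*c + 60) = (c - 5)*(c - 3)*(c^2 - c - 20) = (c - 5)*(c - 3)*(c + 4)*(c - 5)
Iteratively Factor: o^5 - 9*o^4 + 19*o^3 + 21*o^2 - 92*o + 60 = (o + 2)*(o^4 - 11*o^3 + 41*o^2 - 61*o + 30) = (o - 2)*(o + 2)*(o^3 - 9*o^2 + 23*o - 15) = (o - 2)*(o - 1)*(o + 2)*(o^2 - 8*o + 15) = (o - 3)*(o - 2)*(o - 1)*(o + 2)*(o - 5)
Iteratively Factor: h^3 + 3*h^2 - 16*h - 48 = (h + 4)*(h^2 - h - 12) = (h - 4)*(h + 4)*(h + 3)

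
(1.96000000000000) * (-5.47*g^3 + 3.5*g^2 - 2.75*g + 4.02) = -10.7212*g^3 + 6.86*g^2 - 5.39*g + 7.8792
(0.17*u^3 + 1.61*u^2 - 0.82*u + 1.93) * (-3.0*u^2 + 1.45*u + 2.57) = -0.51*u^5 - 4.5835*u^4 + 5.2314*u^3 - 2.8413*u^2 + 0.6911*u + 4.9601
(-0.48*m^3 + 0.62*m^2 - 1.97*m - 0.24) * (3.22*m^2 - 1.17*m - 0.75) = -1.5456*m^5 + 2.558*m^4 - 6.7088*m^3 + 1.0671*m^2 + 1.7583*m + 0.18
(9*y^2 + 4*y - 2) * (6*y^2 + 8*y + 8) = 54*y^4 + 96*y^3 + 92*y^2 + 16*y - 16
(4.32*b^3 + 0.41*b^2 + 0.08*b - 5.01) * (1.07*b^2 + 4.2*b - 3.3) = 4.6224*b^5 + 18.5827*b^4 - 12.4484*b^3 - 6.3777*b^2 - 21.306*b + 16.533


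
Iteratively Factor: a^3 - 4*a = (a - 2)*(a^2 + 2*a) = (a - 2)*(a + 2)*(a)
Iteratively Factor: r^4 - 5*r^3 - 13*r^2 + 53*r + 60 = (r - 4)*(r^3 - r^2 - 17*r - 15) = (r - 4)*(r + 3)*(r^2 - 4*r - 5) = (r - 5)*(r - 4)*(r + 3)*(r + 1)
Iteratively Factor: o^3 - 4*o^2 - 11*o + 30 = (o + 3)*(o^2 - 7*o + 10) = (o - 5)*(o + 3)*(o - 2)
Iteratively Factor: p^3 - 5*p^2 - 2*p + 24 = (p + 2)*(p^2 - 7*p + 12) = (p - 3)*(p + 2)*(p - 4)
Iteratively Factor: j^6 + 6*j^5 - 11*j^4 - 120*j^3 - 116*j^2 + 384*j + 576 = (j - 2)*(j^5 + 8*j^4 + 5*j^3 - 110*j^2 - 336*j - 288) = (j - 2)*(j + 3)*(j^4 + 5*j^3 - 10*j^2 - 80*j - 96) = (j - 2)*(j + 2)*(j + 3)*(j^3 + 3*j^2 - 16*j - 48) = (j - 2)*(j + 2)*(j + 3)*(j + 4)*(j^2 - j - 12) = (j - 4)*(j - 2)*(j + 2)*(j + 3)*(j + 4)*(j + 3)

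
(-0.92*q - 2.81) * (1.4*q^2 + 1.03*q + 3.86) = -1.288*q^3 - 4.8816*q^2 - 6.4455*q - 10.8466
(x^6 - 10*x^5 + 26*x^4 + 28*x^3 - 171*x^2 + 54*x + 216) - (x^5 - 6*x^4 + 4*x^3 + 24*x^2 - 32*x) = x^6 - 11*x^5 + 32*x^4 + 24*x^3 - 195*x^2 + 86*x + 216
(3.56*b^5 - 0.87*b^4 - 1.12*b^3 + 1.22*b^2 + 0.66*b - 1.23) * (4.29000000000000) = 15.2724*b^5 - 3.7323*b^4 - 4.8048*b^3 + 5.2338*b^2 + 2.8314*b - 5.2767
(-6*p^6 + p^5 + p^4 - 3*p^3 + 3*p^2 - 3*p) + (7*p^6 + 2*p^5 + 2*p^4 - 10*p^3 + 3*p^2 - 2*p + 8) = p^6 + 3*p^5 + 3*p^4 - 13*p^3 + 6*p^2 - 5*p + 8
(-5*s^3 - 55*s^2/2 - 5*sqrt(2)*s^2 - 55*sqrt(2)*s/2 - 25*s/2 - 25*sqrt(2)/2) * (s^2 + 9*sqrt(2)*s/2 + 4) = -5*s^5 - 55*sqrt(2)*s^4/2 - 55*s^4/2 - 605*sqrt(2)*s^3/4 - 155*s^3/2 - 715*s^2/2 - 355*sqrt(2)*s^2/4 - 325*s/2 - 110*sqrt(2)*s - 50*sqrt(2)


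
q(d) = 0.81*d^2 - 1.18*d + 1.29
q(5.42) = 18.69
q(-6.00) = 37.53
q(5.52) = 19.46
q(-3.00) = 12.12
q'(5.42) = 7.60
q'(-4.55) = -8.55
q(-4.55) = 23.43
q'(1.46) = 1.19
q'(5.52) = 7.76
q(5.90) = 22.52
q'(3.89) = 5.12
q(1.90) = 1.97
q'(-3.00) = -6.04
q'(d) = 1.62*d - 1.18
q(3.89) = 8.96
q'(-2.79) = -5.70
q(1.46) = 1.29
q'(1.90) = 1.90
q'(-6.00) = -10.90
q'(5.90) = 8.38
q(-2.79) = 10.89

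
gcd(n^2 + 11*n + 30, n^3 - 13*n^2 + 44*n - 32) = 1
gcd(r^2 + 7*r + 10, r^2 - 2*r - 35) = r + 5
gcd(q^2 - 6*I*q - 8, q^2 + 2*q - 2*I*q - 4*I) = q - 2*I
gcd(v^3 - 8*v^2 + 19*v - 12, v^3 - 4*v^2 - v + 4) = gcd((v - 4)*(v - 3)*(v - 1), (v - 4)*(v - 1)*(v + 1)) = v^2 - 5*v + 4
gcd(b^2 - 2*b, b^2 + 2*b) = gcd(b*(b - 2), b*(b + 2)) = b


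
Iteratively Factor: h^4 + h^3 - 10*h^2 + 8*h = (h - 2)*(h^3 + 3*h^2 - 4*h) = (h - 2)*(h - 1)*(h^2 + 4*h) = (h - 2)*(h - 1)*(h + 4)*(h)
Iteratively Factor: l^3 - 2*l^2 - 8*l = (l - 4)*(l^2 + 2*l) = (l - 4)*(l + 2)*(l)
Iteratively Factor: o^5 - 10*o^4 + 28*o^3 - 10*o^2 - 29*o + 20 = (o - 1)*(o^4 - 9*o^3 + 19*o^2 + 9*o - 20) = (o - 1)*(o + 1)*(o^3 - 10*o^2 + 29*o - 20) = (o - 1)^2*(o + 1)*(o^2 - 9*o + 20) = (o - 5)*(o - 1)^2*(o + 1)*(o - 4)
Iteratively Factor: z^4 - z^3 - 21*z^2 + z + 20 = (z - 5)*(z^3 + 4*z^2 - z - 4) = (z - 5)*(z + 4)*(z^2 - 1) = (z - 5)*(z - 1)*(z + 4)*(z + 1)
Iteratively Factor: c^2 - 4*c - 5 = (c - 5)*(c + 1)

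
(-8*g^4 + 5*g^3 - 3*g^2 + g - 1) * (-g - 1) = 8*g^5 + 3*g^4 - 2*g^3 + 2*g^2 + 1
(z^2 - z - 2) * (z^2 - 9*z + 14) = z^4 - 10*z^3 + 21*z^2 + 4*z - 28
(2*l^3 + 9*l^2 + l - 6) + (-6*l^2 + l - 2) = 2*l^3 + 3*l^2 + 2*l - 8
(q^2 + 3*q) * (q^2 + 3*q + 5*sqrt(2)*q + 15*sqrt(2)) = q^4 + 6*q^3 + 5*sqrt(2)*q^3 + 9*q^2 + 30*sqrt(2)*q^2 + 45*sqrt(2)*q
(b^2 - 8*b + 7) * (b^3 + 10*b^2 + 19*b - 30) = b^5 + 2*b^4 - 54*b^3 - 112*b^2 + 373*b - 210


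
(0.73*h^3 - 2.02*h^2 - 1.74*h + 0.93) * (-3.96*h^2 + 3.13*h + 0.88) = -2.8908*h^5 + 10.2841*h^4 + 1.2102*h^3 - 10.9066*h^2 + 1.3797*h + 0.8184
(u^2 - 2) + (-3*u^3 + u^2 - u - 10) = -3*u^3 + 2*u^2 - u - 12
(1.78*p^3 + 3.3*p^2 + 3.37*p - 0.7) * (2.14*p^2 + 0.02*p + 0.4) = 3.8092*p^5 + 7.0976*p^4 + 7.9898*p^3 - 0.1106*p^2 + 1.334*p - 0.28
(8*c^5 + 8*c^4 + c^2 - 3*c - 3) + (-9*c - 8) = 8*c^5 + 8*c^4 + c^2 - 12*c - 11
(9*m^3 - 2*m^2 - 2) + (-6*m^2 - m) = 9*m^3 - 8*m^2 - m - 2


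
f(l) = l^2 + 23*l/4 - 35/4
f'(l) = 2*l + 23/4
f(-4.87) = -13.04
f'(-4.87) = -3.99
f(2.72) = 14.29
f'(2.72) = 11.19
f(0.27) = -7.12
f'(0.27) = 6.29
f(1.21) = -0.33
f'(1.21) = 8.17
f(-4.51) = -14.34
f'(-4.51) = -3.27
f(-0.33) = -10.54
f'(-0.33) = 5.09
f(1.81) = 4.93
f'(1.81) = 9.37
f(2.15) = 8.24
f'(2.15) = 10.05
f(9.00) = 124.00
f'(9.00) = 23.75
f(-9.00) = 20.50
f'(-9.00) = -12.25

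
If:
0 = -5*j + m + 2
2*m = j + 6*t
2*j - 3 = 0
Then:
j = 3/2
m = 11/2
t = 19/12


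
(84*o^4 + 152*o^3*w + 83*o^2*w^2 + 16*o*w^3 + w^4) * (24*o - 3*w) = 2016*o^5 + 3396*o^4*w + 1536*o^3*w^2 + 135*o^2*w^3 - 24*o*w^4 - 3*w^5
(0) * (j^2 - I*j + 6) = 0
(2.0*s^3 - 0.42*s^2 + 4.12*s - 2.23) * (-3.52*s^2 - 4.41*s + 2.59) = -7.04*s^5 - 7.3416*s^4 - 7.4702*s^3 - 11.4074*s^2 + 20.5051*s - 5.7757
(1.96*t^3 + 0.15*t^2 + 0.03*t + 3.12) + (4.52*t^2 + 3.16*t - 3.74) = 1.96*t^3 + 4.67*t^2 + 3.19*t - 0.62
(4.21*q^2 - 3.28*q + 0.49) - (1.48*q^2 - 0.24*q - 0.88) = 2.73*q^2 - 3.04*q + 1.37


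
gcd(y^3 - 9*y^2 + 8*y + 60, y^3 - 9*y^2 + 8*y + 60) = y^3 - 9*y^2 + 8*y + 60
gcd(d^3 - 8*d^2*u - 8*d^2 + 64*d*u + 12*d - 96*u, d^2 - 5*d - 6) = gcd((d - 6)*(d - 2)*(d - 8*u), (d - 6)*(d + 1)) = d - 6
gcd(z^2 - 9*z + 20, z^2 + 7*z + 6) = 1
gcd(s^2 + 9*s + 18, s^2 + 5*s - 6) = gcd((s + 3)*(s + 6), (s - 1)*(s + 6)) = s + 6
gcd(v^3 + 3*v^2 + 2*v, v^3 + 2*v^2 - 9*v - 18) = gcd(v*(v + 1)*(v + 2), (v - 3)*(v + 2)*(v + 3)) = v + 2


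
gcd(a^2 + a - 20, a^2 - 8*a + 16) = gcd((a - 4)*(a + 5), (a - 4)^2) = a - 4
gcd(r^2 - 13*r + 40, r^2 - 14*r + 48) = r - 8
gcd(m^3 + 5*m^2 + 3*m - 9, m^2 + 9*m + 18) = m + 3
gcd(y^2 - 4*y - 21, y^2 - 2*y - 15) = y + 3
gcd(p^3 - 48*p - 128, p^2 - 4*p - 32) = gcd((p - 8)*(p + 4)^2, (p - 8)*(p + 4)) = p^2 - 4*p - 32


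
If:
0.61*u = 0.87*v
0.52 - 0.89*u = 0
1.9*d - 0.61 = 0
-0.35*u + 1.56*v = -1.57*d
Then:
No Solution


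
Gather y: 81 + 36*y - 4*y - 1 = 32*y + 80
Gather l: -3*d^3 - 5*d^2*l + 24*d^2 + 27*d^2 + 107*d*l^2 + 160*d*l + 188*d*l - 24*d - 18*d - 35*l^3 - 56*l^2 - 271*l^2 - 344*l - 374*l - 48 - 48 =-3*d^3 + 51*d^2 - 42*d - 35*l^3 + l^2*(107*d - 327) + l*(-5*d^2 + 348*d - 718) - 96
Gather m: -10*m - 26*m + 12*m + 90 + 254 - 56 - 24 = 264 - 24*m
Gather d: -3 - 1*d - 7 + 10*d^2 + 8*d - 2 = 10*d^2 + 7*d - 12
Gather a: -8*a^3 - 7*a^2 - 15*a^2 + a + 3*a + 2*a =-8*a^3 - 22*a^2 + 6*a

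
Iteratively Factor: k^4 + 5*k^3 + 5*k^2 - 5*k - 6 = (k + 1)*(k^3 + 4*k^2 + k - 6) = (k + 1)*(k + 3)*(k^2 + k - 2) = (k - 1)*(k + 1)*(k + 3)*(k + 2)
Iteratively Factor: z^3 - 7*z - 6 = (z + 2)*(z^2 - 2*z - 3) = (z + 1)*(z + 2)*(z - 3)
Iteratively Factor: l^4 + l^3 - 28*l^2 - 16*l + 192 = (l - 3)*(l^3 + 4*l^2 - 16*l - 64) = (l - 3)*(l + 4)*(l^2 - 16) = (l - 3)*(l + 4)^2*(l - 4)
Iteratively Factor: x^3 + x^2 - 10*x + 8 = (x + 4)*(x^2 - 3*x + 2) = (x - 1)*(x + 4)*(x - 2)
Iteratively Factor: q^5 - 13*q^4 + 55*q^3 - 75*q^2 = (q - 5)*(q^4 - 8*q^3 + 15*q^2) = (q - 5)^2*(q^3 - 3*q^2) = q*(q - 5)^2*(q^2 - 3*q) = q*(q - 5)^2*(q - 3)*(q)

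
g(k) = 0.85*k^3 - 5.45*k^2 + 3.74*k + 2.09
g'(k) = 2.55*k^2 - 10.9*k + 3.74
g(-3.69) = -128.63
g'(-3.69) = 78.68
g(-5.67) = -349.27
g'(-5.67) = 147.52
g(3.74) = -15.69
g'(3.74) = -1.36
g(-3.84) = -140.76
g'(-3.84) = 83.20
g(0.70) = 2.33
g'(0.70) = -2.64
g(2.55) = -9.72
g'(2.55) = -7.47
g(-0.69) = -3.36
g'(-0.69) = 12.48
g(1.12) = 0.64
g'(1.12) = -5.27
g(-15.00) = -4149.01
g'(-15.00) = 740.99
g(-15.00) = -4149.01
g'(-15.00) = 740.99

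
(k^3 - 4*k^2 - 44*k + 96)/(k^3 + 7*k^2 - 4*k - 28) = (k^2 - 2*k - 48)/(k^2 + 9*k + 14)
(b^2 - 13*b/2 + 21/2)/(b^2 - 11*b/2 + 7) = (b - 3)/(b - 2)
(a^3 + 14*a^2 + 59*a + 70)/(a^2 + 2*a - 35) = (a^2 + 7*a + 10)/(a - 5)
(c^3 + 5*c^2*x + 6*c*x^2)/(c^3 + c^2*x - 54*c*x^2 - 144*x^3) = c*(-c - 2*x)/(-c^2 + 2*c*x + 48*x^2)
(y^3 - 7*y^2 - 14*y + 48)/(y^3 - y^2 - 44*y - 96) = (y - 2)/(y + 4)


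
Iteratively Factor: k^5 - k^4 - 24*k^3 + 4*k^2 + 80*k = (k - 5)*(k^4 + 4*k^3 - 4*k^2 - 16*k) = (k - 5)*(k + 2)*(k^3 + 2*k^2 - 8*k) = (k - 5)*(k - 2)*(k + 2)*(k^2 + 4*k) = k*(k - 5)*(k - 2)*(k + 2)*(k + 4)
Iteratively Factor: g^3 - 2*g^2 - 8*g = (g + 2)*(g^2 - 4*g) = (g - 4)*(g + 2)*(g)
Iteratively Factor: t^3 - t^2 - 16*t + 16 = (t - 4)*(t^2 + 3*t - 4) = (t - 4)*(t + 4)*(t - 1)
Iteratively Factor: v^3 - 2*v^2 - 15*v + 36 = (v + 4)*(v^2 - 6*v + 9) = (v - 3)*(v + 4)*(v - 3)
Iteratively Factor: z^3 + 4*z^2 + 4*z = (z + 2)*(z^2 + 2*z) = z*(z + 2)*(z + 2)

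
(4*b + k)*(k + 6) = 4*b*k + 24*b + k^2 + 6*k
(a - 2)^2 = a^2 - 4*a + 4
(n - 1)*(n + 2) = n^2 + n - 2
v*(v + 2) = v^2 + 2*v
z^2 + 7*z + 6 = (z + 1)*(z + 6)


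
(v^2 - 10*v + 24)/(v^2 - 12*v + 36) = (v - 4)/(v - 6)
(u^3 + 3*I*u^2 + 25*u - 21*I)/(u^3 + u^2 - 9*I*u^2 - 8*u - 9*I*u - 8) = (u^2 + 4*I*u + 21)/(u^2 + u*(1 - 8*I) - 8*I)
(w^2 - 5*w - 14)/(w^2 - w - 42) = (w + 2)/(w + 6)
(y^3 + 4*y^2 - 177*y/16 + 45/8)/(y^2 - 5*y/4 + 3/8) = (4*y^2 + 19*y - 30)/(2*(2*y - 1))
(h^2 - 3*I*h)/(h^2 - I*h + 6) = h/(h + 2*I)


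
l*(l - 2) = l^2 - 2*l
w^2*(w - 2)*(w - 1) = w^4 - 3*w^3 + 2*w^2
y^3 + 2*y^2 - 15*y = y*(y - 3)*(y + 5)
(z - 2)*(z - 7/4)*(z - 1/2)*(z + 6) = z^4 + 7*z^3/4 - 161*z^2/8 + 61*z/2 - 21/2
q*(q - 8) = q^2 - 8*q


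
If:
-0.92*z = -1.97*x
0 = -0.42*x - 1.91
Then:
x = -4.55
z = -9.74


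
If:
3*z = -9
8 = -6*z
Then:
No Solution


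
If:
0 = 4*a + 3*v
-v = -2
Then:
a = -3/2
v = 2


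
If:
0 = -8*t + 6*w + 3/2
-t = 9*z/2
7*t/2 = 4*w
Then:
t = 6/11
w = 21/44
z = -4/33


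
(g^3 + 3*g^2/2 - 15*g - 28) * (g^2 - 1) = g^5 + 3*g^4/2 - 16*g^3 - 59*g^2/2 + 15*g + 28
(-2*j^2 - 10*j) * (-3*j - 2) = 6*j^3 + 34*j^2 + 20*j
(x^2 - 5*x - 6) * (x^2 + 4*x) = x^4 - x^3 - 26*x^2 - 24*x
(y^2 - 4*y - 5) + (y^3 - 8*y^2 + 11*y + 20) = y^3 - 7*y^2 + 7*y + 15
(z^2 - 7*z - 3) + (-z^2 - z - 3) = -8*z - 6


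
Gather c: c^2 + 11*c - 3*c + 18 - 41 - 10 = c^2 + 8*c - 33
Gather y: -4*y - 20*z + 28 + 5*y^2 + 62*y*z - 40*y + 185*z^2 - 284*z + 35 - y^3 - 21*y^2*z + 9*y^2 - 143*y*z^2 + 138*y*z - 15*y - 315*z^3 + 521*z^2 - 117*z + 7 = -y^3 + y^2*(14 - 21*z) + y*(-143*z^2 + 200*z - 59) - 315*z^3 + 706*z^2 - 421*z + 70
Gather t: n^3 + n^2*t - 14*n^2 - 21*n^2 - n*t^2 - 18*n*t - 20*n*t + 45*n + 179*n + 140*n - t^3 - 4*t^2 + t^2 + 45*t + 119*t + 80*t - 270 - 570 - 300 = n^3 - 35*n^2 + 364*n - t^3 + t^2*(-n - 3) + t*(n^2 - 38*n + 244) - 1140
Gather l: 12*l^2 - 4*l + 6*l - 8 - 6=12*l^2 + 2*l - 14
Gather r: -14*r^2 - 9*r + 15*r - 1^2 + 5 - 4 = -14*r^2 + 6*r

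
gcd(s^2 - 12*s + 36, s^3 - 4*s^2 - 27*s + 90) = s - 6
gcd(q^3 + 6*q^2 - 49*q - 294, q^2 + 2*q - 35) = q + 7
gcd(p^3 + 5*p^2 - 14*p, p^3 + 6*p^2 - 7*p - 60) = 1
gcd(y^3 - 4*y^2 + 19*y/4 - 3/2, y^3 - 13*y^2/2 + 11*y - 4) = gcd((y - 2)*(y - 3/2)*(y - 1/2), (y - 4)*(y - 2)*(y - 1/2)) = y^2 - 5*y/2 + 1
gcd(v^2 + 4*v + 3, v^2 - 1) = v + 1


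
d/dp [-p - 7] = -1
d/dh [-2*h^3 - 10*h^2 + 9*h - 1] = -6*h^2 - 20*h + 9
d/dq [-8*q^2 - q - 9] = -16*q - 1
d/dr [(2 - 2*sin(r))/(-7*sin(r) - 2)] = 18*cos(r)/(7*sin(r) + 2)^2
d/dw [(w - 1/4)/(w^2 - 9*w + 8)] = (-w^2 + w/2 + 23/4)/(w^4 - 18*w^3 + 97*w^2 - 144*w + 64)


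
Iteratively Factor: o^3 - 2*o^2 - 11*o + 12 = (o + 3)*(o^2 - 5*o + 4) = (o - 4)*(o + 3)*(o - 1)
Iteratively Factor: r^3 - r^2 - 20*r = (r - 5)*(r^2 + 4*r) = (r - 5)*(r + 4)*(r)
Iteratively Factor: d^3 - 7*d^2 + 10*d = (d)*(d^2 - 7*d + 10) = d*(d - 2)*(d - 5)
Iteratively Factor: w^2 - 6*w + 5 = (w - 1)*(w - 5)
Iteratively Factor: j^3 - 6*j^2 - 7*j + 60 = (j + 3)*(j^2 - 9*j + 20) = (j - 4)*(j + 3)*(j - 5)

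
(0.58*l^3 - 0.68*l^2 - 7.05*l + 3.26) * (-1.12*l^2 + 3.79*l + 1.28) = -0.6496*l^5 + 2.9598*l^4 + 6.0612*l^3 - 31.2411*l^2 + 3.3314*l + 4.1728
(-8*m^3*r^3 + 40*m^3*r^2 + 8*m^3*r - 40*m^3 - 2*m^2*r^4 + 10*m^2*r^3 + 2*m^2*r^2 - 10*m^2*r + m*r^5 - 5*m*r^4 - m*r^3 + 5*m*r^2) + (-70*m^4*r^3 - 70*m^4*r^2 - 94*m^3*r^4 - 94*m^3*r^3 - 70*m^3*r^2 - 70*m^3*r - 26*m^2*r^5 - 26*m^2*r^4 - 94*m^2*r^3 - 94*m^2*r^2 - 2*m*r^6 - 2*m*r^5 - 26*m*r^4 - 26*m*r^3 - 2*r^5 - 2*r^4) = -70*m^4*r^3 - 70*m^4*r^2 - 94*m^3*r^4 - 102*m^3*r^3 - 30*m^3*r^2 - 62*m^3*r - 40*m^3 - 26*m^2*r^5 - 28*m^2*r^4 - 84*m^2*r^3 - 92*m^2*r^2 - 10*m^2*r - 2*m*r^6 - m*r^5 - 31*m*r^4 - 27*m*r^3 + 5*m*r^2 - 2*r^5 - 2*r^4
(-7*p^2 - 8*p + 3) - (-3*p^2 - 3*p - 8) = -4*p^2 - 5*p + 11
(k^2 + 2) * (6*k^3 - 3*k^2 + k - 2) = 6*k^5 - 3*k^4 + 13*k^3 - 8*k^2 + 2*k - 4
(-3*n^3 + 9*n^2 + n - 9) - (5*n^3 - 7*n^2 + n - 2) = -8*n^3 + 16*n^2 - 7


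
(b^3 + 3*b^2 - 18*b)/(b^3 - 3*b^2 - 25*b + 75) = b*(b + 6)/(b^2 - 25)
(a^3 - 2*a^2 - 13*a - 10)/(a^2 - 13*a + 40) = (a^2 + 3*a + 2)/(a - 8)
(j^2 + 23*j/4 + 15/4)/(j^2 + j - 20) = (j + 3/4)/(j - 4)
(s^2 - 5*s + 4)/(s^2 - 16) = (s - 1)/(s + 4)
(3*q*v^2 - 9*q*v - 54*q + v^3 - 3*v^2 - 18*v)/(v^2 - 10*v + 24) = (3*q*v + 9*q + v^2 + 3*v)/(v - 4)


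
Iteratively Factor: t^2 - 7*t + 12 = (t - 3)*(t - 4)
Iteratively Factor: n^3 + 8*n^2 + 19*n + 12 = (n + 4)*(n^2 + 4*n + 3) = (n + 1)*(n + 4)*(n + 3)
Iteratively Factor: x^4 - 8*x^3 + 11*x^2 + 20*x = (x)*(x^3 - 8*x^2 + 11*x + 20) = x*(x + 1)*(x^2 - 9*x + 20) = x*(x - 4)*(x + 1)*(x - 5)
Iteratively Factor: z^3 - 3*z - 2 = (z - 2)*(z^2 + 2*z + 1) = (z - 2)*(z + 1)*(z + 1)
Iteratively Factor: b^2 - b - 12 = (b + 3)*(b - 4)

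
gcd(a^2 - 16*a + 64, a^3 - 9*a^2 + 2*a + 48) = a - 8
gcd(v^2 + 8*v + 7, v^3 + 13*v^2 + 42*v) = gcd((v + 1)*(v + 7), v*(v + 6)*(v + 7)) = v + 7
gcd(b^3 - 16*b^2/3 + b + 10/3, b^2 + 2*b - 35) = b - 5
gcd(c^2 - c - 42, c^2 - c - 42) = c^2 - c - 42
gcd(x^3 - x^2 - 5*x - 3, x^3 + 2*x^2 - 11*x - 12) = x^2 - 2*x - 3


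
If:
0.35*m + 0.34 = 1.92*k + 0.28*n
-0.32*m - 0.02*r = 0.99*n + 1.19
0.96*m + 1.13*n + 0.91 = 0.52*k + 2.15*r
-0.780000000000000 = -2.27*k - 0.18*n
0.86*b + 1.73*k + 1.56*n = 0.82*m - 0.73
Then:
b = 1.08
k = 0.45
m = 0.43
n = -1.34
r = -0.20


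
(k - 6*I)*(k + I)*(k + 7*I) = k^3 + 2*I*k^2 + 41*k + 42*I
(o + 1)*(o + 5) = o^2 + 6*o + 5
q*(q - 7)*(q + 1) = q^3 - 6*q^2 - 7*q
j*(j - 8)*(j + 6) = j^3 - 2*j^2 - 48*j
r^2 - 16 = (r - 4)*(r + 4)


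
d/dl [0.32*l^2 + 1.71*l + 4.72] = 0.64*l + 1.71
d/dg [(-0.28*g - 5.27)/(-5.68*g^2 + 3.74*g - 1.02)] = (-1.5904*g^2 - 59.8672*g + 19.9954)/(32.2624*g^4 - 42.4864*g^3 + 25.5748*g^2 - 7.6296*g + 1.0404)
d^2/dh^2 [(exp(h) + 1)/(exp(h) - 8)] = 9*(exp(h) + 8)*exp(h)/(exp(3*h) - 24*exp(2*h) + 192*exp(h) - 512)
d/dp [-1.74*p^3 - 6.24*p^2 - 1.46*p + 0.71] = -5.22*p^2 - 12.48*p - 1.46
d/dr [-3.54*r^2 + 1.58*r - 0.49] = 1.58 - 7.08*r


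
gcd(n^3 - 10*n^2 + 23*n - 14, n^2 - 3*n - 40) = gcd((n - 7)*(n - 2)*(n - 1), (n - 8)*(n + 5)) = 1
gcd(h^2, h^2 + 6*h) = h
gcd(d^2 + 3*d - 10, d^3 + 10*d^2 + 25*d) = d + 5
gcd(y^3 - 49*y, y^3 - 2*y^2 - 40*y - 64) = 1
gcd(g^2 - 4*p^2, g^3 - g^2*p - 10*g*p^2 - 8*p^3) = g + 2*p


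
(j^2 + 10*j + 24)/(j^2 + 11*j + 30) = (j + 4)/(j + 5)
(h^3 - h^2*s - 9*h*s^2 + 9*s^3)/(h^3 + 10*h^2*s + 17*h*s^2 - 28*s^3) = (h^2 - 9*s^2)/(h^2 + 11*h*s + 28*s^2)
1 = 1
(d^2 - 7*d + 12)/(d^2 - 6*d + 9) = (d - 4)/(d - 3)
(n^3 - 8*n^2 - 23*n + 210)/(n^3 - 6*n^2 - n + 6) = (n^2 - 2*n - 35)/(n^2 - 1)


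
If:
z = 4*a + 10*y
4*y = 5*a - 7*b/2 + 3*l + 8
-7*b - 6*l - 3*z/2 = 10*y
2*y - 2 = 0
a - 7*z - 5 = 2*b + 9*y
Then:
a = -571/193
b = -795/386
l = 2767/2316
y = 1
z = -354/193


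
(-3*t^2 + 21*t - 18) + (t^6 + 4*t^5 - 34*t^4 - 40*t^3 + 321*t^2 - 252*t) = t^6 + 4*t^5 - 34*t^4 - 40*t^3 + 318*t^2 - 231*t - 18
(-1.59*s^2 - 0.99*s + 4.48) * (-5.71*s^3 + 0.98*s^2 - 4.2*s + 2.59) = 9.0789*s^5 + 4.0947*s^4 - 19.873*s^3 + 4.4303*s^2 - 21.3801*s + 11.6032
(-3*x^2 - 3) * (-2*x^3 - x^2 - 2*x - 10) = 6*x^5 + 3*x^4 + 12*x^3 + 33*x^2 + 6*x + 30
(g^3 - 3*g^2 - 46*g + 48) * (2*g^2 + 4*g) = 2*g^5 - 2*g^4 - 104*g^3 - 88*g^2 + 192*g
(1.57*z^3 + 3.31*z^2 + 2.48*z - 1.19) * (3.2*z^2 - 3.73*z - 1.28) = 5.024*z^5 + 4.7359*z^4 - 6.4199*z^3 - 17.2952*z^2 + 1.2643*z + 1.5232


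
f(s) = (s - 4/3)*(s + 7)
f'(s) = 2*s + 17/3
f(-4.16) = -15.60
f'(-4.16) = -2.65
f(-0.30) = -10.94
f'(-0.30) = 5.07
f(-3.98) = -16.05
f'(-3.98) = -2.29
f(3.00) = 16.67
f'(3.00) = 11.67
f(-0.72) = -12.89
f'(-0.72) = 4.23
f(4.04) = 29.88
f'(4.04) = 13.75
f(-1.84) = -16.37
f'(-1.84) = 1.99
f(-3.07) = -17.31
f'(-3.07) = -0.47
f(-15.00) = 130.67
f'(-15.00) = -24.33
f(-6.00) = -7.33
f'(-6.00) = -6.33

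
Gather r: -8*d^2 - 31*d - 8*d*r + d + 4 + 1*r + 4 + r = -8*d^2 - 30*d + r*(2 - 8*d) + 8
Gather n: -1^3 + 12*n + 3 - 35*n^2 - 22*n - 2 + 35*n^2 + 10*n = 0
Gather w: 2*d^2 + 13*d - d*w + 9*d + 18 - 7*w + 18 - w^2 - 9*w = 2*d^2 + 22*d - w^2 + w*(-d - 16) + 36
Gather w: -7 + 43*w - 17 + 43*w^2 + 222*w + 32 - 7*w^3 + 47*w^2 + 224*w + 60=-7*w^3 + 90*w^2 + 489*w + 68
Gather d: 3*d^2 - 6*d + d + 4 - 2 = 3*d^2 - 5*d + 2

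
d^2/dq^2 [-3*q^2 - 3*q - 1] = -6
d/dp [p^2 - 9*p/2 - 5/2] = 2*p - 9/2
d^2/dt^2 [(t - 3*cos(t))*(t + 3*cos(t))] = 20 - 36*sin(t)^2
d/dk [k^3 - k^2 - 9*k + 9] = 3*k^2 - 2*k - 9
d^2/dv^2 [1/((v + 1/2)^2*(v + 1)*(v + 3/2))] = 16*(160*v^4 + 680*v^3 + 1068*v^2 + 734*v + 187)/(128*v^10 + 1216*v^9 + 5088*v^8 + 12336*v^7 + 19176*v^6 + 19956*v^5 + 14074*v^4 + 6641*v^3 + 2007*v^2 + 351*v + 27)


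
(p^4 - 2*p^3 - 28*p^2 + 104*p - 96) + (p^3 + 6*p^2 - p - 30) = p^4 - p^3 - 22*p^2 + 103*p - 126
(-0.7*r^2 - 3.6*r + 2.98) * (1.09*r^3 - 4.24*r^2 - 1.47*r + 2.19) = -0.763*r^5 - 0.956*r^4 + 19.5412*r^3 - 8.8762*r^2 - 12.2646*r + 6.5262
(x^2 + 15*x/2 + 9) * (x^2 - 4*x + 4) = x^4 + 7*x^3/2 - 17*x^2 - 6*x + 36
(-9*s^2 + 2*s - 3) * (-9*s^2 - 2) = 81*s^4 - 18*s^3 + 45*s^2 - 4*s + 6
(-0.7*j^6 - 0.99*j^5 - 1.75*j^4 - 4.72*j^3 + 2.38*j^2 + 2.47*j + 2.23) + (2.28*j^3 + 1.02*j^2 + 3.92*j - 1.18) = -0.7*j^6 - 0.99*j^5 - 1.75*j^4 - 2.44*j^3 + 3.4*j^2 + 6.39*j + 1.05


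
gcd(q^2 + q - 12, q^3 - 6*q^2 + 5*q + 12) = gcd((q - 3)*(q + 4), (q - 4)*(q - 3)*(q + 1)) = q - 3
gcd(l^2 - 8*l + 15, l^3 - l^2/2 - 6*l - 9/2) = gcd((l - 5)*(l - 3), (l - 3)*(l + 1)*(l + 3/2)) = l - 3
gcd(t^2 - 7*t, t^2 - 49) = t - 7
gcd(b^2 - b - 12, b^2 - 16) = b - 4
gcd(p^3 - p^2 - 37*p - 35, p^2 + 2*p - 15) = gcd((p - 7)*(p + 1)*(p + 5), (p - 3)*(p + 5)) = p + 5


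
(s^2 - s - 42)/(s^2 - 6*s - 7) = (s + 6)/(s + 1)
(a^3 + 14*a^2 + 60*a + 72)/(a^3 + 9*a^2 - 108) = (a + 2)/(a - 3)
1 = 1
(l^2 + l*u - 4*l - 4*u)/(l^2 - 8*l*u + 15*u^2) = (l^2 + l*u - 4*l - 4*u)/(l^2 - 8*l*u + 15*u^2)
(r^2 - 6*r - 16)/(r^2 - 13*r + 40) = (r + 2)/(r - 5)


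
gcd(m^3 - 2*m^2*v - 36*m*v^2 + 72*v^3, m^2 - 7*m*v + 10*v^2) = -m + 2*v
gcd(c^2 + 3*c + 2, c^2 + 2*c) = c + 2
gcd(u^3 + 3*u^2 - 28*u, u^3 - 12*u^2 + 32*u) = u^2 - 4*u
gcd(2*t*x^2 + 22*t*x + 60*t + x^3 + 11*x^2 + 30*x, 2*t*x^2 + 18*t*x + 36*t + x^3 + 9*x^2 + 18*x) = 2*t*x + 12*t + x^2 + 6*x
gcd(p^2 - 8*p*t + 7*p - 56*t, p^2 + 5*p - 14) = p + 7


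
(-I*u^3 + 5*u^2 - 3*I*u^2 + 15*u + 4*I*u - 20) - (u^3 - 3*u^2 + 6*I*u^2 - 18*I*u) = -u^3 - I*u^3 + 8*u^2 - 9*I*u^2 + 15*u + 22*I*u - 20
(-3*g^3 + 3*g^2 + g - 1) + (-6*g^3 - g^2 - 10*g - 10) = -9*g^3 + 2*g^2 - 9*g - 11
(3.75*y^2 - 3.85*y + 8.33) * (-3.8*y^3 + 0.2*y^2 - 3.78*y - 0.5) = -14.25*y^5 + 15.38*y^4 - 46.599*y^3 + 14.344*y^2 - 29.5624*y - 4.165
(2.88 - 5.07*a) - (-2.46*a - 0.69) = 3.57 - 2.61*a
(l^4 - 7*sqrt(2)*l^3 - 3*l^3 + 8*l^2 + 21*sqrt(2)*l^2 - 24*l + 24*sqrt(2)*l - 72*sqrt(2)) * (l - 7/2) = l^5 - 7*sqrt(2)*l^4 - 13*l^4/2 + 37*l^3/2 + 91*sqrt(2)*l^3/2 - 99*sqrt(2)*l^2/2 - 52*l^2 - 156*sqrt(2)*l + 84*l + 252*sqrt(2)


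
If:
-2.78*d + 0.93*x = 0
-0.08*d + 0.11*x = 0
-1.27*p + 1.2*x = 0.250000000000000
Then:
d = 0.00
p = -0.20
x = 0.00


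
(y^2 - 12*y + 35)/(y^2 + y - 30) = (y - 7)/(y + 6)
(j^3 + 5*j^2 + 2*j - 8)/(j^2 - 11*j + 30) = (j^3 + 5*j^2 + 2*j - 8)/(j^2 - 11*j + 30)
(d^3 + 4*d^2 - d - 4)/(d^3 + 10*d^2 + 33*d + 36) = (d^2 - 1)/(d^2 + 6*d + 9)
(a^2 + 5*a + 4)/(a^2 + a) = (a + 4)/a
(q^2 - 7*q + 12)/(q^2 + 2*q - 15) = (q - 4)/(q + 5)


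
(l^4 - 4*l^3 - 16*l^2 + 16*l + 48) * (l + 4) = l^5 - 32*l^3 - 48*l^2 + 112*l + 192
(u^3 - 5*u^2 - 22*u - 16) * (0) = 0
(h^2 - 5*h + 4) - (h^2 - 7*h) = 2*h + 4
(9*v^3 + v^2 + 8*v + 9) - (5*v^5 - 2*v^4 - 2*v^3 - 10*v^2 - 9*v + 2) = -5*v^5 + 2*v^4 + 11*v^3 + 11*v^2 + 17*v + 7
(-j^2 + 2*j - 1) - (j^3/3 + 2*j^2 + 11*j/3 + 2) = -j^3/3 - 3*j^2 - 5*j/3 - 3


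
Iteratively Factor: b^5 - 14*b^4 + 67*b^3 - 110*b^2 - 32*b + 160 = (b - 5)*(b^4 - 9*b^3 + 22*b^2 - 32) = (b - 5)*(b - 4)*(b^3 - 5*b^2 + 2*b + 8) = (b - 5)*(b - 4)*(b - 2)*(b^2 - 3*b - 4) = (b - 5)*(b - 4)*(b - 2)*(b + 1)*(b - 4)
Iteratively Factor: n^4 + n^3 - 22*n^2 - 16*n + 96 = (n + 4)*(n^3 - 3*n^2 - 10*n + 24) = (n + 3)*(n + 4)*(n^2 - 6*n + 8) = (n - 4)*(n + 3)*(n + 4)*(n - 2)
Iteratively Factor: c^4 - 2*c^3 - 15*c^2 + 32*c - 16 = (c - 1)*(c^3 - c^2 - 16*c + 16) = (c - 4)*(c - 1)*(c^2 + 3*c - 4) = (c - 4)*(c - 1)^2*(c + 4)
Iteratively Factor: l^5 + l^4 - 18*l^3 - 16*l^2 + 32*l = (l - 1)*(l^4 + 2*l^3 - 16*l^2 - 32*l) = (l - 1)*(l + 4)*(l^3 - 2*l^2 - 8*l) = (l - 4)*(l - 1)*(l + 4)*(l^2 + 2*l) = l*(l - 4)*(l - 1)*(l + 4)*(l + 2)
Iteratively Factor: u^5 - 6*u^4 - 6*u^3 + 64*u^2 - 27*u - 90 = (u - 3)*(u^4 - 3*u^3 - 15*u^2 + 19*u + 30) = (u - 3)*(u - 2)*(u^3 - u^2 - 17*u - 15) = (u - 5)*(u - 3)*(u - 2)*(u^2 + 4*u + 3) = (u - 5)*(u - 3)*(u - 2)*(u + 1)*(u + 3)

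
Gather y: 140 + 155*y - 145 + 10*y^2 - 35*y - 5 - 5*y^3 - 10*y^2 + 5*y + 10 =-5*y^3 + 125*y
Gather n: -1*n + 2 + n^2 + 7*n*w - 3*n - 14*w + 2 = n^2 + n*(7*w - 4) - 14*w + 4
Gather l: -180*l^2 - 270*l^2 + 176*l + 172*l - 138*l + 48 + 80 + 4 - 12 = -450*l^2 + 210*l + 120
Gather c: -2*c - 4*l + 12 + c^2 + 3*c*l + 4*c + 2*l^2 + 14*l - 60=c^2 + c*(3*l + 2) + 2*l^2 + 10*l - 48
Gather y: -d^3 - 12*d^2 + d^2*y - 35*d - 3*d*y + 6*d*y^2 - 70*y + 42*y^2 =-d^3 - 12*d^2 - 35*d + y^2*(6*d + 42) + y*(d^2 - 3*d - 70)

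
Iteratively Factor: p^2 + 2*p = (p + 2)*(p)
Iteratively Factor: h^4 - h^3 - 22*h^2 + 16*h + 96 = (h - 3)*(h^3 + 2*h^2 - 16*h - 32) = (h - 3)*(h + 2)*(h^2 - 16) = (h - 3)*(h + 2)*(h + 4)*(h - 4)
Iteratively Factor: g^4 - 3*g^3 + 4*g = (g)*(g^3 - 3*g^2 + 4) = g*(g + 1)*(g^2 - 4*g + 4) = g*(g - 2)*(g + 1)*(g - 2)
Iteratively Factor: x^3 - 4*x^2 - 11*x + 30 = (x - 5)*(x^2 + x - 6) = (x - 5)*(x - 2)*(x + 3)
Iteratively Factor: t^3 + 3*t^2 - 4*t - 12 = (t - 2)*(t^2 + 5*t + 6) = (t - 2)*(t + 2)*(t + 3)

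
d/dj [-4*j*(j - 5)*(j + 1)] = -12*j^2 + 32*j + 20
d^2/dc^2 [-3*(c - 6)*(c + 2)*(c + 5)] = -18*c - 6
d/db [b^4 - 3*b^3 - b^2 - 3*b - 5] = 4*b^3 - 9*b^2 - 2*b - 3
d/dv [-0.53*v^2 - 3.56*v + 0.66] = -1.06*v - 3.56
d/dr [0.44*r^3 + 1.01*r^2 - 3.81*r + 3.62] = 1.32*r^2 + 2.02*r - 3.81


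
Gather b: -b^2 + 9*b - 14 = -b^2 + 9*b - 14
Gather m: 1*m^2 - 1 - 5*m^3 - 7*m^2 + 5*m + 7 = -5*m^3 - 6*m^2 + 5*m + 6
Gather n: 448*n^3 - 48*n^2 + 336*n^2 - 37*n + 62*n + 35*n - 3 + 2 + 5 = 448*n^3 + 288*n^2 + 60*n + 4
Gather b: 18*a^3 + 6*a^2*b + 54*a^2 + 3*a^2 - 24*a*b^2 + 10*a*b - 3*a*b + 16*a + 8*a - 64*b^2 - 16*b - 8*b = 18*a^3 + 57*a^2 + 24*a + b^2*(-24*a - 64) + b*(6*a^2 + 7*a - 24)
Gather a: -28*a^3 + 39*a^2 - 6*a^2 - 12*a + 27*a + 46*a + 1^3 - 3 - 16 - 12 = -28*a^3 + 33*a^2 + 61*a - 30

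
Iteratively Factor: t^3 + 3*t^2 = (t)*(t^2 + 3*t) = t^2*(t + 3)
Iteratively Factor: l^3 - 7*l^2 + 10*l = (l)*(l^2 - 7*l + 10) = l*(l - 5)*(l - 2)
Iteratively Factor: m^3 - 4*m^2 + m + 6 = (m - 2)*(m^2 - 2*m - 3) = (m - 3)*(m - 2)*(m + 1)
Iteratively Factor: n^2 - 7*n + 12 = (n - 4)*(n - 3)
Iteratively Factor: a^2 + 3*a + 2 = (a + 1)*(a + 2)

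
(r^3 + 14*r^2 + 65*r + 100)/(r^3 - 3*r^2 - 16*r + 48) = (r^2 + 10*r + 25)/(r^2 - 7*r + 12)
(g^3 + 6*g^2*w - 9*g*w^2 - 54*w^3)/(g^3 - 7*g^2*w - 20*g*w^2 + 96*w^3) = (-g^2 - 9*g*w - 18*w^2)/(-g^2 + 4*g*w + 32*w^2)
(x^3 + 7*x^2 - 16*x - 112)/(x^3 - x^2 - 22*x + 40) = (x^2 + 11*x + 28)/(x^2 + 3*x - 10)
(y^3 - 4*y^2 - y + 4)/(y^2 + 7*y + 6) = (y^2 - 5*y + 4)/(y + 6)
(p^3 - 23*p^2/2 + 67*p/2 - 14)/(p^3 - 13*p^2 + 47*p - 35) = (p^2 - 9*p/2 + 2)/(p^2 - 6*p + 5)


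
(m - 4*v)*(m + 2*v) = m^2 - 2*m*v - 8*v^2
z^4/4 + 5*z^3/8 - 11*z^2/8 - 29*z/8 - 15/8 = (z/4 + 1/4)*(z - 5/2)*(z + 1)*(z + 3)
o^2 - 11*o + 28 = (o - 7)*(o - 4)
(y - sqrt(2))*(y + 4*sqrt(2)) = y^2 + 3*sqrt(2)*y - 8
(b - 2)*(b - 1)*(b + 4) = b^3 + b^2 - 10*b + 8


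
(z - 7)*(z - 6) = z^2 - 13*z + 42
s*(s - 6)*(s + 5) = s^3 - s^2 - 30*s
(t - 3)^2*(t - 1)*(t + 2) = t^4 - 5*t^3 + t^2 + 21*t - 18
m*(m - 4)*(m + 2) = m^3 - 2*m^2 - 8*m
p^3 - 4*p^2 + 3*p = p*(p - 3)*(p - 1)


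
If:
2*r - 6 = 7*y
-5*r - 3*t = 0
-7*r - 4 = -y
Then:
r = -34/47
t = 170/141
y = -50/47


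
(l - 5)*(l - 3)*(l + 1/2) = l^3 - 15*l^2/2 + 11*l + 15/2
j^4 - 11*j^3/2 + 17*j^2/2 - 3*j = j*(j - 3)*(j - 2)*(j - 1/2)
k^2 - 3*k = k*(k - 3)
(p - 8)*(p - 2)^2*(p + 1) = p^4 - 11*p^3 + 24*p^2 + 4*p - 32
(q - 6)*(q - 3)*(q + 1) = q^3 - 8*q^2 + 9*q + 18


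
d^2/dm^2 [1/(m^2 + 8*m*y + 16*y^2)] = 6/(m^4 + 16*m^3*y + 96*m^2*y^2 + 256*m*y^3 + 256*y^4)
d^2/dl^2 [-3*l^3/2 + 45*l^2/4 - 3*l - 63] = 45/2 - 9*l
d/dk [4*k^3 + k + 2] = 12*k^2 + 1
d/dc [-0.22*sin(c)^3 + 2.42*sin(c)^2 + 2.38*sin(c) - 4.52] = (-0.66*sin(c)^2 + 4.84*sin(c) + 2.38)*cos(c)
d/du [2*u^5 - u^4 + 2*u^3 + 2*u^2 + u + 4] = 10*u^4 - 4*u^3 + 6*u^2 + 4*u + 1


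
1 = 1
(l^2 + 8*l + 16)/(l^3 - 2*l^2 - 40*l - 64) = (l + 4)/(l^2 - 6*l - 16)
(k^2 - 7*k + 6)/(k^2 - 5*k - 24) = (-k^2 + 7*k - 6)/(-k^2 + 5*k + 24)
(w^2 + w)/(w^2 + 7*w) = (w + 1)/(w + 7)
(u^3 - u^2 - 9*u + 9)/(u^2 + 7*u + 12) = (u^2 - 4*u + 3)/(u + 4)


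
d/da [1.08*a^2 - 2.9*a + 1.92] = 2.16*a - 2.9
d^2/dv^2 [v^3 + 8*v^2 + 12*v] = 6*v + 16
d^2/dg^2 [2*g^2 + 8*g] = 4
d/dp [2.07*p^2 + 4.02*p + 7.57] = 4.14*p + 4.02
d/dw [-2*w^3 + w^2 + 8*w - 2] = -6*w^2 + 2*w + 8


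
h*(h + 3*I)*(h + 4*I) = h^3 + 7*I*h^2 - 12*h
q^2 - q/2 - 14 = (q - 4)*(q + 7/2)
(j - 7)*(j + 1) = j^2 - 6*j - 7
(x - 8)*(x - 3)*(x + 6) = x^3 - 5*x^2 - 42*x + 144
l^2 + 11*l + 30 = (l + 5)*(l + 6)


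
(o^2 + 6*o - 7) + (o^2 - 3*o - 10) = 2*o^2 + 3*o - 17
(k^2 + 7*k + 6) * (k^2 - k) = k^4 + 6*k^3 - k^2 - 6*k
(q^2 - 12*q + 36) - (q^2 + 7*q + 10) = 26 - 19*q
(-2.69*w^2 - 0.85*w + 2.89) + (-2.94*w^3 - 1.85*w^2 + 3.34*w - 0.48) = -2.94*w^3 - 4.54*w^2 + 2.49*w + 2.41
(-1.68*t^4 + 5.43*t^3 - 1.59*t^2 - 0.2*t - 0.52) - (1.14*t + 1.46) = -1.68*t^4 + 5.43*t^3 - 1.59*t^2 - 1.34*t - 1.98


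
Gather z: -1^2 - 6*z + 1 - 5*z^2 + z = -5*z^2 - 5*z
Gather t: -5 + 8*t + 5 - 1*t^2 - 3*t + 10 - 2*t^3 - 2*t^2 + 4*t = -2*t^3 - 3*t^2 + 9*t + 10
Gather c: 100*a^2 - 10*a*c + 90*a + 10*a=100*a^2 - 10*a*c + 100*a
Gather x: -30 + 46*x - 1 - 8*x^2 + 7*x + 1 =-8*x^2 + 53*x - 30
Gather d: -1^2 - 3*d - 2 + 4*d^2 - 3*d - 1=4*d^2 - 6*d - 4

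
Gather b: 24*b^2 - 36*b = 24*b^2 - 36*b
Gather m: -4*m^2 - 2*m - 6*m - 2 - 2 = -4*m^2 - 8*m - 4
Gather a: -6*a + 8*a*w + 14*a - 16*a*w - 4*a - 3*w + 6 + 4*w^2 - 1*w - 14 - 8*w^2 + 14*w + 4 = a*(4 - 8*w) - 4*w^2 + 10*w - 4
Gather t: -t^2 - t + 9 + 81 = -t^2 - t + 90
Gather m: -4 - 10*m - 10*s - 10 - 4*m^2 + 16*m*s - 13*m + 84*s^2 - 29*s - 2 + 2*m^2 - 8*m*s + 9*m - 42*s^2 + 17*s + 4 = -2*m^2 + m*(8*s - 14) + 42*s^2 - 22*s - 12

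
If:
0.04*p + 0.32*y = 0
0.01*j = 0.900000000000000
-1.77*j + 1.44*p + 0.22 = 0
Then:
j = 90.00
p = 110.47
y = -13.81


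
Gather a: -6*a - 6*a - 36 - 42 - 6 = -12*a - 84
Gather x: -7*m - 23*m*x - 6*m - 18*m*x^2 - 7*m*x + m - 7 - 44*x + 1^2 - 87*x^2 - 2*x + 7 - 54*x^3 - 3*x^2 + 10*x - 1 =-12*m - 54*x^3 + x^2*(-18*m - 90) + x*(-30*m - 36)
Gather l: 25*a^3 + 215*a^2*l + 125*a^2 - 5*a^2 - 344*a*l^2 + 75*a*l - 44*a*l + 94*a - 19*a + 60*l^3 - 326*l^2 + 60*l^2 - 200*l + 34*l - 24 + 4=25*a^3 + 120*a^2 + 75*a + 60*l^3 + l^2*(-344*a - 266) + l*(215*a^2 + 31*a - 166) - 20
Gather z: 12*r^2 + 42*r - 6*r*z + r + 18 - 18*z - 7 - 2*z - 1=12*r^2 + 43*r + z*(-6*r - 20) + 10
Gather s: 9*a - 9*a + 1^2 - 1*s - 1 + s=0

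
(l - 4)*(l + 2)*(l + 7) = l^3 + 5*l^2 - 22*l - 56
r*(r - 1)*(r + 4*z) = r^3 + 4*r^2*z - r^2 - 4*r*z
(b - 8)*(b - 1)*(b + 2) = b^3 - 7*b^2 - 10*b + 16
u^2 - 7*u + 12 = (u - 4)*(u - 3)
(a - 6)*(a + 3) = a^2 - 3*a - 18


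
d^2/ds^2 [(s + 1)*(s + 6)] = 2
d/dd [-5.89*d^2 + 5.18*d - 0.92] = 5.18 - 11.78*d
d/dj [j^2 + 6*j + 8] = 2*j + 6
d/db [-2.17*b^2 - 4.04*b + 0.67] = -4.34*b - 4.04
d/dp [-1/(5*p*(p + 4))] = 2*(p + 2)/(5*p^2*(p + 4)^2)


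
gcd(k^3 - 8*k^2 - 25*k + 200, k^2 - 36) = 1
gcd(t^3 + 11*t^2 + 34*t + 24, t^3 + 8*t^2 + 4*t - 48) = t^2 + 10*t + 24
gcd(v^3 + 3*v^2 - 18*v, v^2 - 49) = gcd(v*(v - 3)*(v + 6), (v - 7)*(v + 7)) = 1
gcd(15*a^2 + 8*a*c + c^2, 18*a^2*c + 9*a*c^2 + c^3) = 3*a + c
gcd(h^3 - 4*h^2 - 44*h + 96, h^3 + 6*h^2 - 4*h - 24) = h^2 + 4*h - 12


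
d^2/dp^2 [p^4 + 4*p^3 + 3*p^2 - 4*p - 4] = 12*p^2 + 24*p + 6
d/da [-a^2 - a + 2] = -2*a - 1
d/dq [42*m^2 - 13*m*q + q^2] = -13*m + 2*q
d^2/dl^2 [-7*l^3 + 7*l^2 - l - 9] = 14 - 42*l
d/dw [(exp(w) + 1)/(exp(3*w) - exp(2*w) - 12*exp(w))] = ((exp(w) + 1)*(-3*exp(2*w) + 2*exp(w) + 12) - (-exp(2*w) + exp(w) + 12)*exp(w))*exp(-w)/(-exp(2*w) + exp(w) + 12)^2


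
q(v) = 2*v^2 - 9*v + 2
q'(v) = 4*v - 9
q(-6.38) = 140.83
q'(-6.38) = -34.52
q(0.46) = -1.72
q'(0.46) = -7.16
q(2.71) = -7.70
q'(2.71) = 1.84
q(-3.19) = 51.06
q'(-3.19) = -21.76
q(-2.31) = 33.46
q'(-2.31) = -18.24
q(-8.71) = 232.12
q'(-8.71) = -43.84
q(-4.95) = 95.56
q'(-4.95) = -28.80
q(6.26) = 24.04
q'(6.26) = 16.04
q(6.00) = 20.00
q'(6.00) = 15.00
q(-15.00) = 587.00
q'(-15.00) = -69.00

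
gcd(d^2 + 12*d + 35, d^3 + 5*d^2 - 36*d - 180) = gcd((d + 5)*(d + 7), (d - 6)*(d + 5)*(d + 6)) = d + 5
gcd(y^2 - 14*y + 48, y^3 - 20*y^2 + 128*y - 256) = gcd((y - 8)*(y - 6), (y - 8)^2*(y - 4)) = y - 8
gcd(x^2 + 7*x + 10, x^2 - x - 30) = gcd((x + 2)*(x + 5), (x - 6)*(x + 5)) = x + 5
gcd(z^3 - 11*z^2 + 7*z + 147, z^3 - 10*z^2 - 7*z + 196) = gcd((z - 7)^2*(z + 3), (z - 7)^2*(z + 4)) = z^2 - 14*z + 49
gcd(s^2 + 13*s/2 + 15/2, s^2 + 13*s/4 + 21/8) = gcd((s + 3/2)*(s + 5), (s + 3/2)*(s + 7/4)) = s + 3/2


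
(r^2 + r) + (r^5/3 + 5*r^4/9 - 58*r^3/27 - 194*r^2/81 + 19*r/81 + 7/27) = r^5/3 + 5*r^4/9 - 58*r^3/27 - 113*r^2/81 + 100*r/81 + 7/27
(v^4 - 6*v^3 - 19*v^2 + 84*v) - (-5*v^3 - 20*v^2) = v^4 - v^3 + v^2 + 84*v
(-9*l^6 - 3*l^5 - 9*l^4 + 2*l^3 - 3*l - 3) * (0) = 0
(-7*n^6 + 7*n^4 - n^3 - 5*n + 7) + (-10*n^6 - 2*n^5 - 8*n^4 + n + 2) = -17*n^6 - 2*n^5 - n^4 - n^3 - 4*n + 9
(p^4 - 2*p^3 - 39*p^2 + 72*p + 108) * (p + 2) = p^5 - 43*p^3 - 6*p^2 + 252*p + 216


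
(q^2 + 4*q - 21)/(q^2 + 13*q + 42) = (q - 3)/(q + 6)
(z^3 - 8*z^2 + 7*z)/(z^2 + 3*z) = (z^2 - 8*z + 7)/(z + 3)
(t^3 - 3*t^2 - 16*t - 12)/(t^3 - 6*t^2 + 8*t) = (t^3 - 3*t^2 - 16*t - 12)/(t*(t^2 - 6*t + 8))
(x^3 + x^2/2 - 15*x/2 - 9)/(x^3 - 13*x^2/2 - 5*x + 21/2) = (x^2 - x - 6)/(x^2 - 8*x + 7)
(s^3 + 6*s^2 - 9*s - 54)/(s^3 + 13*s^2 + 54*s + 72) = (s - 3)/(s + 4)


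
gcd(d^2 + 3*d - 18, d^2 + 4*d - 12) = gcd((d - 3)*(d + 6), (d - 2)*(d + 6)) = d + 6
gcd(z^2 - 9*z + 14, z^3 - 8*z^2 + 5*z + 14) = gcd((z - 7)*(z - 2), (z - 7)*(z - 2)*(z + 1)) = z^2 - 9*z + 14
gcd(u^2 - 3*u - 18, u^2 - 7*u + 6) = u - 6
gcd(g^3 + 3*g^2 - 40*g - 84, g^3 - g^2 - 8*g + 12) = 1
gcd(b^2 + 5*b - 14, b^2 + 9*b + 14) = b + 7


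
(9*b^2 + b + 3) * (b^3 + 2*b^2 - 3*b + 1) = 9*b^5 + 19*b^4 - 22*b^3 + 12*b^2 - 8*b + 3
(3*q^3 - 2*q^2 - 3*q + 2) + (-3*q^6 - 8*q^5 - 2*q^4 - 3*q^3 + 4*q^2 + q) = -3*q^6 - 8*q^5 - 2*q^4 + 2*q^2 - 2*q + 2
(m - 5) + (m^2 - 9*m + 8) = m^2 - 8*m + 3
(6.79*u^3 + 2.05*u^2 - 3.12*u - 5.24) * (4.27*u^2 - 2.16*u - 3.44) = 28.9933*u^5 - 5.9129*u^4 - 41.108*u^3 - 22.6876*u^2 + 22.0512*u + 18.0256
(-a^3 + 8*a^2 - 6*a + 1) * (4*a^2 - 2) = -4*a^5 + 32*a^4 - 22*a^3 - 12*a^2 + 12*a - 2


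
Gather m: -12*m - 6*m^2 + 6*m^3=6*m^3 - 6*m^2 - 12*m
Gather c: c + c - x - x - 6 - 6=2*c - 2*x - 12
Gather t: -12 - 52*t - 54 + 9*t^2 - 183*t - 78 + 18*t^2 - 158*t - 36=27*t^2 - 393*t - 180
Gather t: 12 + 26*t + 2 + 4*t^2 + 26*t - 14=4*t^2 + 52*t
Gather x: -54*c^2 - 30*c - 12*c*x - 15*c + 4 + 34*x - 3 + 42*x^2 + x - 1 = -54*c^2 - 45*c + 42*x^2 + x*(35 - 12*c)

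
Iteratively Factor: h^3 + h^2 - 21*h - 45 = (h - 5)*(h^2 + 6*h + 9) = (h - 5)*(h + 3)*(h + 3)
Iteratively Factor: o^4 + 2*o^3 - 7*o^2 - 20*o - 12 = (o - 3)*(o^3 + 5*o^2 + 8*o + 4) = (o - 3)*(o + 2)*(o^2 + 3*o + 2) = (o - 3)*(o + 1)*(o + 2)*(o + 2)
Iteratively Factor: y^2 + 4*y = (y + 4)*(y)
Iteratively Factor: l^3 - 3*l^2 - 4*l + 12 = (l - 2)*(l^2 - l - 6) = (l - 3)*(l - 2)*(l + 2)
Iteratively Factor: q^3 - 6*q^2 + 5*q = (q - 5)*(q^2 - q) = q*(q - 5)*(q - 1)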